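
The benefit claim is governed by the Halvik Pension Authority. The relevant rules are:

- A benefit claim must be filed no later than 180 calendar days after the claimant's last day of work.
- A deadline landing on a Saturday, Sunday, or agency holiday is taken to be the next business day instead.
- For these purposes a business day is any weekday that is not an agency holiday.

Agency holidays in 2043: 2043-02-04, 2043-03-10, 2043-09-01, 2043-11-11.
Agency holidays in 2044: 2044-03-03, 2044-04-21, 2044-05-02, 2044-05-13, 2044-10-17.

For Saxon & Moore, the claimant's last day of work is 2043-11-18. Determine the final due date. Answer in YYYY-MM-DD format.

From 2043-11-18, 180 calendar days later is 2044-05-16.
2044-05-16 is a Monday and not a listed holiday, so it stands.
So the filing is due 2044-05-16.

2044-05-16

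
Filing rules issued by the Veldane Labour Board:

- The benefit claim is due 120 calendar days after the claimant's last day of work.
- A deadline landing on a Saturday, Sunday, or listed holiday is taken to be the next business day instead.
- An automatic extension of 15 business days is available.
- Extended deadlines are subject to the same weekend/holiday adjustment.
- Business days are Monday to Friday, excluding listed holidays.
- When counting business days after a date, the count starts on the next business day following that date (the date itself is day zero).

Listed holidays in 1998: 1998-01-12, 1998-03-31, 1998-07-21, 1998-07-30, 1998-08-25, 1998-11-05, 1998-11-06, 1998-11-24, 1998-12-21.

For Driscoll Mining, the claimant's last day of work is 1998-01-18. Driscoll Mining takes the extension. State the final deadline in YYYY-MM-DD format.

Trigger date 1998-01-18 + 120 calendar days = 1998-05-18.
1998-05-18 falls on a Monday, which is a business day, so no adjustment is needed.
Counting 15 further business days from 1998-05-18 reaches 1998-06-08.
1998-06-08 falls on a Monday, which is a business day, so no adjustment is needed.
The final due date is 1998-06-08.

1998-06-08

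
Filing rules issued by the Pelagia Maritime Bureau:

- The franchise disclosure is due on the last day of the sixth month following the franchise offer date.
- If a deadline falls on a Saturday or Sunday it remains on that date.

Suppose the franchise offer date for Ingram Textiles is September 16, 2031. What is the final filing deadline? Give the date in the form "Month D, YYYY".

March 31, 2032

6 months after September 16, 2031 falls in March 2032; the last day of that month is March 31, 2032.
March 31, 2032 is a Wednesday; no weekend or holiday adjustment applies.
So the filing is due March 31, 2032.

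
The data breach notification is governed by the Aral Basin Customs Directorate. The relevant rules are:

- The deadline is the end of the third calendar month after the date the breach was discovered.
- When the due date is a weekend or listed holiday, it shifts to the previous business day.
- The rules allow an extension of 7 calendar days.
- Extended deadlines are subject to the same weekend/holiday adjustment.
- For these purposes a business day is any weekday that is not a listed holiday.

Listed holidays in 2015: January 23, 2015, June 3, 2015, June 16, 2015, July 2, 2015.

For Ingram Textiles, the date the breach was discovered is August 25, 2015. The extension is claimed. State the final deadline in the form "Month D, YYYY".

December 7, 2015

3 months after August 25, 2015 falls in November 2015; the last day of that month is November 30, 2015.
November 30, 2015 falls on a Monday, which is a business day, so no adjustment is needed.
Add the 7 calendar-day extension to November 30, 2015: December 7, 2015.
December 7, 2015 (Monday) is already a business day.
Final deadline: December 7, 2015.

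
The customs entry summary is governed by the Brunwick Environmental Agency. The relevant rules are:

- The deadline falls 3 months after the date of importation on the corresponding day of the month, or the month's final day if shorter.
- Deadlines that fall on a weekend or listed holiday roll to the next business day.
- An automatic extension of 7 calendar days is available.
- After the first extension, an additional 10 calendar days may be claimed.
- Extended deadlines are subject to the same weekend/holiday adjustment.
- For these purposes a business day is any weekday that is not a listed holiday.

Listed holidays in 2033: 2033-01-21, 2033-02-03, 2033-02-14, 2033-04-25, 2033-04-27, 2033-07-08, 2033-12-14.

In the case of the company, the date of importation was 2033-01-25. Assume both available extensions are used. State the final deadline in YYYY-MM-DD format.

3 months after 2033-01-25, on the same day of the month, is 2033-04-25.
2033-04-25 falls on a listed holiday. Rolling to the next business day gives 2033-04-26, a Tuesday.
The 7-calendar-day extension moves the deadline from 2033-04-26 to 2033-05-03.
Since 2033-05-03 is a Tuesday and not a holiday, the date is unchanged.
Add the 10 calendar-day extension to 2033-05-03: 2033-05-13.
2033-05-13 falls on a Friday, which is a business day, so no adjustment is needed.
Deadline: 2033-05-13.

2033-05-13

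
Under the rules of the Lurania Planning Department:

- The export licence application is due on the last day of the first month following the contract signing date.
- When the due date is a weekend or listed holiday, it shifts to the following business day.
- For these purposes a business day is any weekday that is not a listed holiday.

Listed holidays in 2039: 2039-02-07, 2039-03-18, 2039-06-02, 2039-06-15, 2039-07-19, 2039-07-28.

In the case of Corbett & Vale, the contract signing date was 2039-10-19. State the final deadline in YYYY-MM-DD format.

2039-11-30

1 month after 2039-10-19 falls in November 2039; the last day of that month is 2039-11-30.
2039-11-30 falls on a Wednesday, which is a business day, so no adjustment is needed.
So the filing is due 2039-11-30.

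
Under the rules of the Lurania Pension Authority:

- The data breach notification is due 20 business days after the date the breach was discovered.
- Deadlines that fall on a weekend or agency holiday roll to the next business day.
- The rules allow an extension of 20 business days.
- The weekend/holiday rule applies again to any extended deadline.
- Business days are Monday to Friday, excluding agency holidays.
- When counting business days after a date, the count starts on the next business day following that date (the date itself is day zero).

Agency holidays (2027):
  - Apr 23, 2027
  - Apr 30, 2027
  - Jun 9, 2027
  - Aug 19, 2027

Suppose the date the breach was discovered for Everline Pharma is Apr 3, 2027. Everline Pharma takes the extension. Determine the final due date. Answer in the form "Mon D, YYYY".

20 business days after Apr 3, 2027, excluding weekends and holidays, is May 4, 2027.
May 4, 2027 falls on a Tuesday, which is a business day, so no adjustment is needed.
Applying the 20-business-day extension: 20 business days after May 4, 2027 is Jun 1, 2027.
Since Jun 1, 2027 is a Tuesday and not a holiday, the date is unchanged.
Final deadline: Jun 1, 2027.

Jun 1, 2027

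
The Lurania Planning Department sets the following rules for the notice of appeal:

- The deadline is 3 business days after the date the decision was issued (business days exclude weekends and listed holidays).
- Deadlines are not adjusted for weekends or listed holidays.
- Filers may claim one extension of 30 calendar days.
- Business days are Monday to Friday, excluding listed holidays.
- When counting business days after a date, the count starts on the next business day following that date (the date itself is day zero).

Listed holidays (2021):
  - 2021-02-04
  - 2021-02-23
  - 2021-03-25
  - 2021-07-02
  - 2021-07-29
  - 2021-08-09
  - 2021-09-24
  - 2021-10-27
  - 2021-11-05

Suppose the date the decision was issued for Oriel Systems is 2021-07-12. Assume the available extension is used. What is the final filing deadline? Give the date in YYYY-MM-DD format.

2021-08-14

Counting 3 business days after 2021-07-12 (skipping weekends and listed holidays) reaches 2021-07-15.
2021-07-15 falls on a Thursday. The rules make no weekend/holiday allowance, so it remains 2021-07-15.
The 30-calendar-day extension moves the deadline from 2021-07-15 to 2021-08-14.
2021-08-14 is a Saturday; no weekend or holiday adjustment applies.
The final due date is 2021-08-14.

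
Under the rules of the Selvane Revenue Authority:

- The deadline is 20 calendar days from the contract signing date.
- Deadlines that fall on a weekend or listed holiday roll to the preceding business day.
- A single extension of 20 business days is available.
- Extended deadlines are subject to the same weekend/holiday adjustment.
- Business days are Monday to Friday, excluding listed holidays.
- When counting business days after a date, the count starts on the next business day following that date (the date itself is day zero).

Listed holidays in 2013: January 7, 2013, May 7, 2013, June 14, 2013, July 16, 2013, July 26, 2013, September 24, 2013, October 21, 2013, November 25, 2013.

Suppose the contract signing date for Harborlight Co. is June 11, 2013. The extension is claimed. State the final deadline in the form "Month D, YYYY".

July 31, 2013

20 calendar days after June 11, 2013 is July 1, 2013.
July 1, 2013 is a Monday and not a listed holiday, so it stands.
Counting 20 further business days from July 1, 2013 reaches July 31, 2013.
July 31, 2013 is a Wednesday and not a listed holiday, so it stands.
So the filing is due July 31, 2013.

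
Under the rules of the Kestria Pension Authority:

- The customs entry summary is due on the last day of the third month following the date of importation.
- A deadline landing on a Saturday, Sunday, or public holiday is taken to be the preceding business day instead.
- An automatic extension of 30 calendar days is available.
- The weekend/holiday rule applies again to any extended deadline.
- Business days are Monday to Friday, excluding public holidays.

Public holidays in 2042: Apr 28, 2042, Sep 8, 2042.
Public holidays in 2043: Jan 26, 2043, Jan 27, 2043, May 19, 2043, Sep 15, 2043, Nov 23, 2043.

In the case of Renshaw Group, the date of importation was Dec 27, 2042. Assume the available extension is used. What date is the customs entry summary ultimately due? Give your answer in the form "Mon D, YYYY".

3 months after Dec 27, 2042 is March 2043; that month ends on Mar 31, 2043.
Since Mar 31, 2043 is a Tuesday and not a holiday, the date is unchanged.
The 30-calendar-day extension moves the deadline from Mar 31, 2043 to Apr 30, 2043.
Apr 30, 2043 is a Thursday and not a listed holiday, so it stands.
Final deadline: Apr 30, 2043.

Apr 30, 2043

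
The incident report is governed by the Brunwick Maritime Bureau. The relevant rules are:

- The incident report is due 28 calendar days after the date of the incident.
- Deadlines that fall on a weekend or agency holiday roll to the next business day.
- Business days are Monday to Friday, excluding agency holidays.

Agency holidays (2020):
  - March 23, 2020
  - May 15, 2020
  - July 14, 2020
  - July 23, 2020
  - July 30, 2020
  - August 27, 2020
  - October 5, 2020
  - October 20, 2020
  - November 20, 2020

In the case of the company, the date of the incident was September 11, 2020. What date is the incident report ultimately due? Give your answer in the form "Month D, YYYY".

October 9, 2020

28 calendar days after September 11, 2020 is October 9, 2020.
October 9, 2020 is a Friday and not a listed holiday, so it stands.
So the filing is due October 9, 2020.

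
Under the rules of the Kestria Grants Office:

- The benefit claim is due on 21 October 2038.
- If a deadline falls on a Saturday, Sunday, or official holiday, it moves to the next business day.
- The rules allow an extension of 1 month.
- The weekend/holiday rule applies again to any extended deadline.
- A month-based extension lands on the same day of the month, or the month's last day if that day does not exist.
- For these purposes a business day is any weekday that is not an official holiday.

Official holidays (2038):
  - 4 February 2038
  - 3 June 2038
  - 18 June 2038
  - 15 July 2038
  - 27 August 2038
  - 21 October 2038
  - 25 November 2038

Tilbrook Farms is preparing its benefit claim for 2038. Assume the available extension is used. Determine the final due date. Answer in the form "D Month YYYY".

22 November 2038

The stated deadline is 21 October 2038.
21 October 2038 is a listed holiday, so it moves to the next business day, 22 October 2038 (Friday).
Add 1 month to 22 October 2038: 22 November 2038.
22 November 2038 (Monday) is already a business day.
The final due date is 22 November 2038.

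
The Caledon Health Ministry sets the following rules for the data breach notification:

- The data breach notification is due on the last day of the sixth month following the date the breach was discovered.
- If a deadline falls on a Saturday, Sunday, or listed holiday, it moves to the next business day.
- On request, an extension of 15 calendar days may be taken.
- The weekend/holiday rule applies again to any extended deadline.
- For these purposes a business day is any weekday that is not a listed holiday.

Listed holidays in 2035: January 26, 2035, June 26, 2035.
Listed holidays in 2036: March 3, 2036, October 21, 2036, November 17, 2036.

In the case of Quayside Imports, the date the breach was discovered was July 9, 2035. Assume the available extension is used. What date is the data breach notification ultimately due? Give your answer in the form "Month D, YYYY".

February 15, 2036

6 months after July 9, 2035 falls in January 2036; the last day of that month is January 31, 2036.
January 31, 2036 (Thursday) is already a business day.
Applying the 15-calendar-day extension: January 31, 2036 + 15 days = February 15, 2036.
February 15, 2036 is a Friday and not a listed holiday, so it stands.
Deadline: February 15, 2036.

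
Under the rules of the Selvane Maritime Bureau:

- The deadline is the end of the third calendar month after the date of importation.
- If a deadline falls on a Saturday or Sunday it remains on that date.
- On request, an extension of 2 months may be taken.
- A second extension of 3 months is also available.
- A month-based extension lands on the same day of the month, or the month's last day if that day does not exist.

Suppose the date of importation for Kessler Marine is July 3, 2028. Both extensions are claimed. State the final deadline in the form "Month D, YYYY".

March 31, 2029

3 months after July 3, 2028 is October 2028; that month ends on October 31, 2028.
No adjustment is made for weekends or holidays, so October 31, 2028 stands.
The 2 months extension carries October 31, 2028 to December 31, 2028.
December 31, 2028 falls on a Sunday. The rules make no weekend/holiday allowance, so it remains December 31, 2028.
Add 3 months to December 31, 2028: March 31, 2029.
March 31, 2029 is a Saturday; no weekend or holiday adjustment applies.
Final deadline: March 31, 2029.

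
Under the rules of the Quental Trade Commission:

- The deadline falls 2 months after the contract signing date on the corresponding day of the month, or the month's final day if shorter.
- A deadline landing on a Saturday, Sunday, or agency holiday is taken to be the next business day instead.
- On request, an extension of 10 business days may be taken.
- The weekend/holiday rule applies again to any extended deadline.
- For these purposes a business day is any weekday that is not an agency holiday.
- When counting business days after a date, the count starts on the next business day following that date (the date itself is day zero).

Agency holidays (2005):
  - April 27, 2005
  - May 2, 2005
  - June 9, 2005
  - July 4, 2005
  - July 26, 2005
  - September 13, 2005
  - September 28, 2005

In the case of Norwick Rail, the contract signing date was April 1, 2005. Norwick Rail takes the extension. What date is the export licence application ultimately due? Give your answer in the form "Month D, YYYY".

Moving 2 months forward from April 1, 2005 on the corresponding day gives June 1, 2005.
June 1, 2005 falls on a Wednesday, which is a business day, so no adjustment is needed.
The 10-business-day extension runs from June 1, 2005 to June 16, 2005.
June 16, 2005 is a Thursday and not a listed holiday, so it stands.
The final due date is June 16, 2005.

June 16, 2005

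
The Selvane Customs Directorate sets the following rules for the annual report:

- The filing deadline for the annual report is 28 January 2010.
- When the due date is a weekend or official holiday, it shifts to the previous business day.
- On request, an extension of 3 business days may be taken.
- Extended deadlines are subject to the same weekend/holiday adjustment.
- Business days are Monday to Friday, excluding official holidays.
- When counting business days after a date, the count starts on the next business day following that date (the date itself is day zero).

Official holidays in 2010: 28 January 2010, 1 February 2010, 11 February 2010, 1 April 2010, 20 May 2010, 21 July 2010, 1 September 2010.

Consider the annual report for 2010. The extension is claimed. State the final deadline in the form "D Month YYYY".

Start from the fixed due date, 28 January 2010.
28 January 2010 falls on a listed holiday. Rolling to the preceding business day gives 27 January 2010, a Wednesday.
Counting 3 further business days from 27 January 2010 reaches 3 February 2010.
3 February 2010 (Wednesday) is already a business day.
The final due date is 3 February 2010.

3 February 2010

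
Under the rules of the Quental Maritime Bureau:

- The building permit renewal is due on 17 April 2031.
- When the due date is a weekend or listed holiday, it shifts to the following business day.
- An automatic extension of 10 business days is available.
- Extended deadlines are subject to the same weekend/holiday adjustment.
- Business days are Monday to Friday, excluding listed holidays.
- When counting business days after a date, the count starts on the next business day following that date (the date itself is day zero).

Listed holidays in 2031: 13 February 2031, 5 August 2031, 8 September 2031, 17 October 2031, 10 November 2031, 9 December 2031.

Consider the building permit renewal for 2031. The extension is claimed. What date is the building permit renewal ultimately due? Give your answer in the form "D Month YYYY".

The statutory due date is 17 April 2031.
17 April 2031 falls on a Thursday, which is a business day, so no adjustment is needed.
The 10-business-day extension runs from 17 April 2031 to 1 May 2031.
Since 1 May 2031 is a Thursday and not a holiday, the date is unchanged.
Final deadline: 1 May 2031.

1 May 2031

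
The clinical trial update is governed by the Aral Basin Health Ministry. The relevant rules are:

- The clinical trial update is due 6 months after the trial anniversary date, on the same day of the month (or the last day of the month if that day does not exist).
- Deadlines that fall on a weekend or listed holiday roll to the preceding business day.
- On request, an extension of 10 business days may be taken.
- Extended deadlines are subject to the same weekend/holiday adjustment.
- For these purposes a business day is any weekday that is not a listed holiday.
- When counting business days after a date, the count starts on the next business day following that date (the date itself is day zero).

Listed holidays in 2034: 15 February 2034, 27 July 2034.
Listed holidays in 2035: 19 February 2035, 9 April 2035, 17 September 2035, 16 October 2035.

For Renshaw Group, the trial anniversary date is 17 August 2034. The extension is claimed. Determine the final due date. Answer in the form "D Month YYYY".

6 months after 17 August 2034, on the same day of the month, is 17 February 2035.
Because 17 February 2035 is a Saturday, the deadline becomes 16 February 2035 (Friday).
Counting 10 further business days from 16 February 2035 reaches 5 March 2035.
5 March 2035 (Monday) is already a business day.
Final deadline: 5 March 2035.

5 March 2035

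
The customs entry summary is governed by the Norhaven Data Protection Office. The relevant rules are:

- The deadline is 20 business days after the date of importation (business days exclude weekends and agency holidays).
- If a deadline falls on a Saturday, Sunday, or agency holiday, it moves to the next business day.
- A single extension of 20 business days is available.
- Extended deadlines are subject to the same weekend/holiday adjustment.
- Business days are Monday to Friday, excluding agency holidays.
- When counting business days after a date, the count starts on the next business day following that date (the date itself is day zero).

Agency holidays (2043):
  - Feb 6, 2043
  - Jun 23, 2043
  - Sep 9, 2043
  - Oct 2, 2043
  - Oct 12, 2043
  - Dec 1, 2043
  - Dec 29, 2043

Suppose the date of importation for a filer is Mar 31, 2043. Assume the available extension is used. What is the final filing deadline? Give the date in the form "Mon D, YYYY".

May 26, 2043

Counting 20 business days after Mar 31, 2043 (skipping weekends and listed holidays) reaches Apr 28, 2043.
Since Apr 28, 2043 is a Tuesday and not a holiday, the date is unchanged.
The 20-business-day extension runs from Apr 28, 2043 to May 26, 2043.
May 26, 2043 (Tuesday) is already a business day.
Deadline: May 26, 2043.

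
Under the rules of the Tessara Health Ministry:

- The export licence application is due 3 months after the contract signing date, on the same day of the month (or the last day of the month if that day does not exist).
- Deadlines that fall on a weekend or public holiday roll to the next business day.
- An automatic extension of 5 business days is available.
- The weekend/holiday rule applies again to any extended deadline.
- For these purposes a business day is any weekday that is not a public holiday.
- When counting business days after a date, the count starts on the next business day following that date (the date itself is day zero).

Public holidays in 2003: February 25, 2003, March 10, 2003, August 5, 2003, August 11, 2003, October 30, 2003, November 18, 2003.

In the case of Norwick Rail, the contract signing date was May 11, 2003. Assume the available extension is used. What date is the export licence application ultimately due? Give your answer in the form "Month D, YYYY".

August 19, 2003

Moving 3 months forward from May 11, 2003 on the corresponding day gives August 11, 2003.
August 11, 2003 is a listed holiday, so it moves to the next business day, August 12, 2003 (Tuesday).
Applying the 5-business-day extension: 5 business days after August 12, 2003 is August 19, 2003.
August 19, 2003 is a Tuesday and not a listed holiday, so it stands.
So the filing is due August 19, 2003.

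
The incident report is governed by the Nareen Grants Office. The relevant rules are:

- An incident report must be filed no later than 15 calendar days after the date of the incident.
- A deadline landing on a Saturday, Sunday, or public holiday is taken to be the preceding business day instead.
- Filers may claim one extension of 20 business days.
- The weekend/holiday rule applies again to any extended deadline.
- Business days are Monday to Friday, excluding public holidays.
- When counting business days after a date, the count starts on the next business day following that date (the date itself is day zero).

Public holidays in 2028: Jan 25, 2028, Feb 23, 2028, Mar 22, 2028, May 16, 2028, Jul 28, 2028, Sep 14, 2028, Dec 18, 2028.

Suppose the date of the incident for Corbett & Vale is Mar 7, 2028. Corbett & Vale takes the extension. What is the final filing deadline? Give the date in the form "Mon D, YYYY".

Trigger date Mar 7, 2028 + 15 calendar days = Mar 22, 2028.
Mar 22, 2028 is a listed holiday, so it moves to the preceding business day, Mar 21, 2028 (Tuesday).
The 20-business-day extension runs from Mar 21, 2028 to Apr 19, 2028.
Apr 19, 2028 (Wednesday) is already a business day.
So the filing is due Apr 19, 2028.

Apr 19, 2028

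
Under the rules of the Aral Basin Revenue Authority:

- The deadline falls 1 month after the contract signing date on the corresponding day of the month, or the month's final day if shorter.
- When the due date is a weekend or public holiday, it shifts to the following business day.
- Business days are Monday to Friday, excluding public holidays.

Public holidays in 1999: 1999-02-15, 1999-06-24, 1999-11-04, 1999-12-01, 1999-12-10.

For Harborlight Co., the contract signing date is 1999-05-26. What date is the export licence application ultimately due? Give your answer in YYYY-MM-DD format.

1 month after 1999-05-26, on the same day of the month, is 1999-06-26.
1999-06-26 is a Saturday; the next business day is 1999-06-28 (Monday).
Final deadline: 1999-06-28.

1999-06-28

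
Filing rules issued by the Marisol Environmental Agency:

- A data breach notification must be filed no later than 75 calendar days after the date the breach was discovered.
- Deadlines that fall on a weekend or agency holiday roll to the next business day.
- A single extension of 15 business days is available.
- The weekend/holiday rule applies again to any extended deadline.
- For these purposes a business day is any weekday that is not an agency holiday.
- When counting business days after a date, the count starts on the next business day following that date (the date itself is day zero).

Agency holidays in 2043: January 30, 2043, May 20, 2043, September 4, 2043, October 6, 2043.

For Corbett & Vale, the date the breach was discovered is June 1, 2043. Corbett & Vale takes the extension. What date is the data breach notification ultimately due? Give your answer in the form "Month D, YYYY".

Trigger date June 1, 2043 + 75 calendar days = August 15, 2043.
August 15, 2043 falls on a Saturday. Rolling to the next business day gives August 17, 2043, a Monday.
Counting 15 further business days from August 17, 2043 reaches September 8, 2043.
September 8, 2043 falls on a Tuesday, which is a business day, so no adjustment is needed.
The final due date is September 8, 2043.

September 8, 2043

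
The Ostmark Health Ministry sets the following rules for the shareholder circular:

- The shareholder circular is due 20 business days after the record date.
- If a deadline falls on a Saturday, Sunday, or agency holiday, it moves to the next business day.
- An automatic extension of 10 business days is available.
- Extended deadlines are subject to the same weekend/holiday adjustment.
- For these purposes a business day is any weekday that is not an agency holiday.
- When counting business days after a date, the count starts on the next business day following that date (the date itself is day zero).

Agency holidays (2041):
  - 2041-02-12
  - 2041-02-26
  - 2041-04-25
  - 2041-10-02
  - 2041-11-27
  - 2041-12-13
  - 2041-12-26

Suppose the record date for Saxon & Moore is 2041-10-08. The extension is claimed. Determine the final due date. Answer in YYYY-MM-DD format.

20 business days after 2041-10-08, excluding weekends and holidays, is 2041-11-05.
2041-11-05 falls on a Tuesday, which is a business day, so no adjustment is needed.
Counting 10 further business days from 2041-11-05 reaches 2041-11-19.
2041-11-19 is a Tuesday and not a listed holiday, so it stands.
So the filing is due 2041-11-19.

2041-11-19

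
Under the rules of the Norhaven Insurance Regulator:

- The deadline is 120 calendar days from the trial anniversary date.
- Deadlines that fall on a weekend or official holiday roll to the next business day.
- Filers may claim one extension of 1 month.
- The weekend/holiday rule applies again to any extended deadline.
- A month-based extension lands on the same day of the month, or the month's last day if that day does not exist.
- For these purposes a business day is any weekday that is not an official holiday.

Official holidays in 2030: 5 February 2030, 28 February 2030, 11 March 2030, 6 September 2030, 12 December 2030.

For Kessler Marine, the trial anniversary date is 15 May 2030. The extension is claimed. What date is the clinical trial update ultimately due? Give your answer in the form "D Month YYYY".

Trigger date 15 May 2030 + 120 calendar days = 12 September 2030.
12 September 2030 is a Thursday and not a listed holiday, so it stands.
The 1 month extension carries 12 September 2030 to 12 October 2030.
12 October 2030 is a Saturday, so it moves to the next business day, 14 October 2030 (Monday).
Deadline: 14 October 2030.

14 October 2030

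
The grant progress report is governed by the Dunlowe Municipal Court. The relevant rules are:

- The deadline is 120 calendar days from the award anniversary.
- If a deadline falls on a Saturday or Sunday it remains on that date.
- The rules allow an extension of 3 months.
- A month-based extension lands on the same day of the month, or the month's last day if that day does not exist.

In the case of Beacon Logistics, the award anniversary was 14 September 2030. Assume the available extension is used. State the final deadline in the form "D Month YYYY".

12 April 2031

Trigger date 14 September 2030 + 120 calendar days = 12 January 2031.
12 January 2031 falls on a Sunday. The rules make no weekend/holiday allowance, so it remains 12 January 2031.
Applying the 3 months extension: 3 months after 12 January 2031 is 12 April 2031.
12 April 2031 is a Saturday; no weekend or holiday adjustment applies.
Deadline: 12 April 2031.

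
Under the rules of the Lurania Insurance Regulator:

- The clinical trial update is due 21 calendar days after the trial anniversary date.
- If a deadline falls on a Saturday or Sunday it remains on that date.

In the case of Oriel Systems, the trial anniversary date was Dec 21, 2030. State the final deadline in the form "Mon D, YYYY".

Adding 21 calendar days to Dec 21, 2030 gives Jan 11, 2031.
Jan 11, 2031 falls on a Saturday. The rules make no weekend/holiday allowance, so it remains Jan 11, 2031.
Deadline: Jan 11, 2031.

Jan 11, 2031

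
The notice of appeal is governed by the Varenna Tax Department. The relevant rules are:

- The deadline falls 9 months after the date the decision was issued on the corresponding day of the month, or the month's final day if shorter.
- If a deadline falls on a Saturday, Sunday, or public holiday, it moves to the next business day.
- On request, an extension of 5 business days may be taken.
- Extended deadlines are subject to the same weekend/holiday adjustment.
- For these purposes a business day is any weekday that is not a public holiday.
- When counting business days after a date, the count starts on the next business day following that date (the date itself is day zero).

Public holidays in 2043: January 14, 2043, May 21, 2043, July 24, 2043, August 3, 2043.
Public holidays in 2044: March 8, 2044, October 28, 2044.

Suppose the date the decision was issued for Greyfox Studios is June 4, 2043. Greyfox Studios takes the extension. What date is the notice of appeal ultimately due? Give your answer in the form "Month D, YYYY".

9 months after June 4, 2043, on the same day of the month, is March 4, 2044.
March 4, 2044 (Friday) is already a business day.
Counting 5 further business days from March 4, 2044 reaches March 14, 2044.
March 14, 2044 (Monday) is already a business day.
Final deadline: March 14, 2044.

March 14, 2044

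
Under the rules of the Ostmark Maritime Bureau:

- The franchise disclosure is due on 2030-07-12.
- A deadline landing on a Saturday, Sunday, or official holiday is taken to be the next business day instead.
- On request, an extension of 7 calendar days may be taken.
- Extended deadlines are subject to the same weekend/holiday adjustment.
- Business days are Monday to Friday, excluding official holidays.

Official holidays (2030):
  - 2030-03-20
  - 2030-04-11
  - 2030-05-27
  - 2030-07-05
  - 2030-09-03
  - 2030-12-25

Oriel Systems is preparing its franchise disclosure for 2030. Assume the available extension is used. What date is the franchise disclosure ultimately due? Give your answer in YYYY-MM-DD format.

2030-07-19

The statutory due date is 2030-07-12.
2030-07-12 falls on a Friday, which is a business day, so no adjustment is needed.
With the 7-day extension, 2030-07-12 becomes 2030-07-19.
2030-07-19 falls on a Friday, which is a business day, so no adjustment is needed.
So the filing is due 2030-07-19.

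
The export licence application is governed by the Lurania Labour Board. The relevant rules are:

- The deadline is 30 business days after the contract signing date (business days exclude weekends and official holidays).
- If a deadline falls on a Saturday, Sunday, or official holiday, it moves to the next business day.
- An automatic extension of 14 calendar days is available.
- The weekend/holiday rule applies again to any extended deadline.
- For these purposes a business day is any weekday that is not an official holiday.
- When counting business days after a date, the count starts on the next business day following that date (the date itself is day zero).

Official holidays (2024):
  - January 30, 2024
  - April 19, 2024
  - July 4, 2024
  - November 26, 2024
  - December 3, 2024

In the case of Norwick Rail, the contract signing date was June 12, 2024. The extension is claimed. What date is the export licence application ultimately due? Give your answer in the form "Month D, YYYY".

Starting the day after June 12, 2024 and counting 30 business days lands on July 25, 2024.
July 25, 2024 is a Thursday and not a listed holiday, so it stands.
The 14-calendar-day extension moves the deadline from July 25, 2024 to August 8, 2024.
August 8, 2024 falls on a Thursday, which is a business day, so no adjustment is needed.
So the filing is due August 8, 2024.

August 8, 2024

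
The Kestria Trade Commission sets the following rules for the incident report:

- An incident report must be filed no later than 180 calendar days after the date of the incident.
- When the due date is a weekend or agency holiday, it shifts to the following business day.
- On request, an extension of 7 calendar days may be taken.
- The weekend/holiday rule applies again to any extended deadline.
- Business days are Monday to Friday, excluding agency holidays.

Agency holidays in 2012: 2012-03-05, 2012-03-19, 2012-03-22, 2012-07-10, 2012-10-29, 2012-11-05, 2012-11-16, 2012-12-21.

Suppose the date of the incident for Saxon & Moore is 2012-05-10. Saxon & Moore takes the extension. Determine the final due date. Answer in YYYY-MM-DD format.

Trigger date 2012-05-10 + 180 calendar days = 2012-11-06.
Since 2012-11-06 is a Tuesday and not a holiday, the date is unchanged.
With the 7-day extension, 2012-11-06 becomes 2012-11-13.
2012-11-13 (Tuesday) is already a business day.
The final due date is 2012-11-13.

2012-11-13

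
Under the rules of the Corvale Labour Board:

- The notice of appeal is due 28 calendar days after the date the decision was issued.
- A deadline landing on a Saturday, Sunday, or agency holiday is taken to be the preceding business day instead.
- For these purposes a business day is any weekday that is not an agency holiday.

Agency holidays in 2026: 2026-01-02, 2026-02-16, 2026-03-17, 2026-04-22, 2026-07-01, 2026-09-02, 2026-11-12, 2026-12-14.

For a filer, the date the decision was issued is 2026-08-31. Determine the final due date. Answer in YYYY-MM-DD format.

Adding 28 calendar days to 2026-08-31 gives 2026-09-28.
2026-09-28 is a Monday and not a listed holiday, so it stands.
So the filing is due 2026-09-28.

2026-09-28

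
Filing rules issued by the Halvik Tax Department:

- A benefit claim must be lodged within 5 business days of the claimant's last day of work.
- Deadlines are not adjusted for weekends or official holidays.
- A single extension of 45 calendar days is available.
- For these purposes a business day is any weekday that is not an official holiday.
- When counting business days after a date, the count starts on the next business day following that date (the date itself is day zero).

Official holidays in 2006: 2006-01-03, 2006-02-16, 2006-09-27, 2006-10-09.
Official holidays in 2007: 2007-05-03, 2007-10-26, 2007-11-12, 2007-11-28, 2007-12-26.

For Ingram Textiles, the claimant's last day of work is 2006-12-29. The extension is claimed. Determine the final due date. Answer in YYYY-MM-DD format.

2007-02-19

Counting 5 business days after 2006-12-29 (skipping weekends and listed holidays) reaches 2007-01-05.
2007-01-05 is a Friday; no weekend or holiday adjustment applies.
With the 45-day extension, 2007-01-05 becomes 2007-02-19.
No adjustment is made for weekends or holidays, so 2007-02-19 stands.
Deadline: 2007-02-19.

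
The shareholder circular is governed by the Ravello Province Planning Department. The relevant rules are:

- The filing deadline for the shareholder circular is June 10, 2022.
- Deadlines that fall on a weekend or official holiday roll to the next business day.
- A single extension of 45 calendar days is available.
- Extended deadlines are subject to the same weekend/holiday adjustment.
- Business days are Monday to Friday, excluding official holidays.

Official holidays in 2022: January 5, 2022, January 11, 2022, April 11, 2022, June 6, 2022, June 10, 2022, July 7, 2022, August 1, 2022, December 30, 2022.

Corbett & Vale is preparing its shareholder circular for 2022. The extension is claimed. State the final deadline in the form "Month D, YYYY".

July 28, 2022

The statutory due date is June 10, 2022.
June 10, 2022 is a listed holiday; the next business day is June 13, 2022 (Monday).
Applying the 45-calendar-day extension: June 13, 2022 + 45 days = July 28, 2022.
July 28, 2022 is a Thursday and not a listed holiday, so it stands.
The final due date is July 28, 2022.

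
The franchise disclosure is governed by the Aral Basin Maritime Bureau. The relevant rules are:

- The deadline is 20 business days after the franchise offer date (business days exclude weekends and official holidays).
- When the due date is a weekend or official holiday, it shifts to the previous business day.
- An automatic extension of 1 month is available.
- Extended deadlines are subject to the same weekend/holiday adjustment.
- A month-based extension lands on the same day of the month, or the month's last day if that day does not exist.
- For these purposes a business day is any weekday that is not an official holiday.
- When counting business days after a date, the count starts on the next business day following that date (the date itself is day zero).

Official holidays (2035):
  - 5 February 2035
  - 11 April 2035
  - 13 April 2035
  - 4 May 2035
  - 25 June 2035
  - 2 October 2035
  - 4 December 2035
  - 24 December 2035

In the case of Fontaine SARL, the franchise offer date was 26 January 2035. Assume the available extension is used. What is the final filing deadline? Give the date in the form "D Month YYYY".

20 business days after 26 January 2035, excluding weekends and holidays, is 26 February 2035.
Since 26 February 2035 is a Monday and not a holiday, the date is unchanged.
The 1 month extension carries 26 February 2035 to 26 March 2035.
26 March 2035 falls on a Monday, which is a business day, so no adjustment is needed.
The final due date is 26 March 2035.

26 March 2035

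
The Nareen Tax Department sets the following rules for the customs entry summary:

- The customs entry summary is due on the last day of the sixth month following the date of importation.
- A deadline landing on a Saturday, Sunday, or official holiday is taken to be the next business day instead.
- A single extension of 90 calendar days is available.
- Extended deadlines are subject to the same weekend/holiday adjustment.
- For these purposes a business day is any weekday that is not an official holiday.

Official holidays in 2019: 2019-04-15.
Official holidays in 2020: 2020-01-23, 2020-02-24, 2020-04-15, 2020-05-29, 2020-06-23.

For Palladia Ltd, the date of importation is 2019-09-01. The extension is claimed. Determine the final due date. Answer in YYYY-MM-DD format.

6 months after 2019-09-01 falls in March 2020; the last day of that month is 2020-03-31.
2020-03-31 falls on a Tuesday, which is a business day, so no adjustment is needed.
Applying the 90-calendar-day extension: 2020-03-31 + 90 days = 2020-06-29.
2020-06-29 is a Monday and not a listed holiday, so it stands.
Final deadline: 2020-06-29.

2020-06-29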